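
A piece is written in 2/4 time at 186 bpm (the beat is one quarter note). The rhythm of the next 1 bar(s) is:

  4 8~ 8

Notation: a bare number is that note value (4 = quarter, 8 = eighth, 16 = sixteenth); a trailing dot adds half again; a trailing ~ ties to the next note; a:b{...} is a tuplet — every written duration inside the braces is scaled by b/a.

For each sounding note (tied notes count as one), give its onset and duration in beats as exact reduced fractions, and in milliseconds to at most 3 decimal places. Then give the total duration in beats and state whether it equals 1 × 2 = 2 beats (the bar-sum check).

1) 0.0ms=0b +322.581ms=1b
2) 322.581ms=1b +322.581ms=1b
Σ=2b of 2 (186bpm 2/4) — PASS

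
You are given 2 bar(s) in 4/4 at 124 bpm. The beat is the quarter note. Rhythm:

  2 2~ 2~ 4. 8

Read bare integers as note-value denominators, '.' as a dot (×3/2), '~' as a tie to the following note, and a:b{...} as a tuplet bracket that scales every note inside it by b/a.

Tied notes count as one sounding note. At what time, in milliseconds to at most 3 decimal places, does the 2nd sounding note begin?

note 2 onset = 2b = 967.742ms

1. 0.0ms @ 0 + 967.742ms (2)
2. 967.742ms @ 2 + 2661.29ms (11/2)
3. 3629.032ms @ 15/2 + 241.935ms (1/2)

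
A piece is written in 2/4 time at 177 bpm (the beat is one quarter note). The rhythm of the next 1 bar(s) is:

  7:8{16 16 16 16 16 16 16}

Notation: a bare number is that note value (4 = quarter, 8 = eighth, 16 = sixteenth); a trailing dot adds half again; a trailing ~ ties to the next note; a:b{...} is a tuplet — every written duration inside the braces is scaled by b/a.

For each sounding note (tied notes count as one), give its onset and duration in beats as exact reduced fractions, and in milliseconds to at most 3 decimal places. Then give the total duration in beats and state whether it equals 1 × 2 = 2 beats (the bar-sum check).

1) 0.0ms=0b +96.852ms=2/7b
2) 96.852ms=2/7b +96.852ms=2/7b
3) 193.705ms=4/7b +96.852ms=2/7b
4) 290.557ms=6/7b +96.852ms=2/7b
5) 387.409ms=8/7b +96.852ms=2/7b
6) 484.262ms=10/7b +96.852ms=2/7b
7) 581.114ms=12/7b +96.852ms=2/7b
Σ=2b of 2 (177bpm 2/4) — PASS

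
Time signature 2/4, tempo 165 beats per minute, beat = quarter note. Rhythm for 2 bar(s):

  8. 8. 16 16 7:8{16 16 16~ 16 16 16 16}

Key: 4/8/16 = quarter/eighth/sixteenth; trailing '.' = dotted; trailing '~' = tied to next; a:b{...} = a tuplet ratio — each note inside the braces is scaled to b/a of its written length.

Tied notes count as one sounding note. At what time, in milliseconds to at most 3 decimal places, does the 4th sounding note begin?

note 4 onset = 7/4b = 636.364ms

1. 0.0ms @ 0 + 272.727ms (3/4)
2. 272.727ms @ 3/4 + 272.727ms (3/4)
3. 545.455ms @ 3/2 + 90.909ms (1/4)
4. 636.364ms @ 7/4 + 90.909ms (1/4)
5. 727.273ms @ 2 + 103.896ms (2/7)
6. 831.169ms @ 16/7 + 103.896ms (2/7)
7. 935.065ms @ 18/7 + 207.792ms (4/7)
8. 1142.857ms @ 22/7 + 103.896ms (2/7)
9. 1246.753ms @ 24/7 + 103.896ms (2/7)
10. 1350.649ms @ 26/7 + 103.896ms (2/7)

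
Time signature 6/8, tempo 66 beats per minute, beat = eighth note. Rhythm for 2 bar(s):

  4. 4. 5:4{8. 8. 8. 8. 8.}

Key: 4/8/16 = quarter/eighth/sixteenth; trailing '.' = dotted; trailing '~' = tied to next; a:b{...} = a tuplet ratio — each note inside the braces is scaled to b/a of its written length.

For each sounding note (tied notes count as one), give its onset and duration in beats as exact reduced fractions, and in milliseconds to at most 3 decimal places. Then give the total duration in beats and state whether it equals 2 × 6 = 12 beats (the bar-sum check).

1) 0.0ms=0b +2727.273ms=3b
2) 2727.273ms=3b +2727.273ms=3b
3) 5454.545ms=6b +1090.909ms=6/5b
4) 6545.455ms=36/5b +1090.909ms=6/5b
5) 7636.364ms=42/5b +1090.909ms=6/5b
6) 8727.273ms=48/5b +1090.909ms=6/5b
7) 9818.182ms=54/5b +1090.909ms=6/5b
Σ=12b of 12 (66bpm 6/8) — PASS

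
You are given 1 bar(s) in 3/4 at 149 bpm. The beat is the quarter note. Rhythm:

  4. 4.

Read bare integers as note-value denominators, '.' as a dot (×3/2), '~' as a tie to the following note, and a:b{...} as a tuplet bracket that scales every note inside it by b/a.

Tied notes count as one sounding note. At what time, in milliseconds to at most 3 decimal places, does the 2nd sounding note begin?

note 2 onset = 3/2b = 604.027ms

1. 0.0ms @ 0 + 604.027ms (3/2)
2. 604.027ms @ 3/2 + 604.027ms (3/2)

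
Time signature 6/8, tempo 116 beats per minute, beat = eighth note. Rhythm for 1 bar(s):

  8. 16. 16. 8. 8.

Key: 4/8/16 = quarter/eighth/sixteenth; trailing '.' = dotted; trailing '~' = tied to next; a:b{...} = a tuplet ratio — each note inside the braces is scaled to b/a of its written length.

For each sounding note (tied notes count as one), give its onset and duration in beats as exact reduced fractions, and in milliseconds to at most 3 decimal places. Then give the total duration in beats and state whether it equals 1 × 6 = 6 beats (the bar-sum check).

1) 0.0ms=0b +775.862ms=3/2b
2) 775.862ms=3/2b +387.931ms=3/4b
3) 1163.793ms=9/4b +387.931ms=3/4b
4) 1551.724ms=3b +775.862ms=3/2b
5) 2327.586ms=9/2b +775.862ms=3/2b
Σ=6b of 6 (116bpm 6/8) — PASS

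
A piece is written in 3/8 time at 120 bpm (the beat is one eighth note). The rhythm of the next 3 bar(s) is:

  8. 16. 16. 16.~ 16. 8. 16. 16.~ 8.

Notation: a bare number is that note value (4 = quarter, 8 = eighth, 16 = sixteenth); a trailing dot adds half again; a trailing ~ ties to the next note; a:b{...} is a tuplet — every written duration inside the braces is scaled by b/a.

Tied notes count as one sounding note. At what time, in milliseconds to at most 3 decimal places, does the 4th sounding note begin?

1. 0.0ms @ 0 + 750.0ms (3/2)
2. 750.0ms @ 3/2 + 375.0ms (3/4)
3. 1125.0ms @ 9/4 + 375.0ms (3/4)
4. 1500.0ms @ 3 + 750.0ms (3/2)
5. 2250.0ms @ 9/2 + 750.0ms (3/2)
6. 3000.0ms @ 6 + 375.0ms (3/4)
7. 3375.0ms @ 27/4 + 1125.0ms (9/4)

note 4 onset = 3b = 1500.0ms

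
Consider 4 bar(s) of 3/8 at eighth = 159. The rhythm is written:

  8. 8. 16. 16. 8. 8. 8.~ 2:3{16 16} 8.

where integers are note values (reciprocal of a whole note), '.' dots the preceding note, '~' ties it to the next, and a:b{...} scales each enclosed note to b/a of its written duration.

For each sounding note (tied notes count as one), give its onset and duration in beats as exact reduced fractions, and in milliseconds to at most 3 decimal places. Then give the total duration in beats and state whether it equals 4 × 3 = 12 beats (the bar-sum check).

1) 0.0ms=0b +566.038ms=3/2b
2) 566.038ms=3/2b +566.038ms=3/2b
3) 1132.075ms=3b +283.019ms=3/4b
4) 1415.094ms=15/4b +283.019ms=3/4b
5) 1698.113ms=9/2b +566.038ms=3/2b
6) 2264.151ms=6b +566.038ms=3/2b
7) 2830.189ms=15/2b +849.057ms=9/4b
8) 3679.245ms=39/4b +283.019ms=3/4b
9) 3962.264ms=21/2b +566.038ms=3/2b
Σ=12b of 12 (159bpm 3/8) — PASS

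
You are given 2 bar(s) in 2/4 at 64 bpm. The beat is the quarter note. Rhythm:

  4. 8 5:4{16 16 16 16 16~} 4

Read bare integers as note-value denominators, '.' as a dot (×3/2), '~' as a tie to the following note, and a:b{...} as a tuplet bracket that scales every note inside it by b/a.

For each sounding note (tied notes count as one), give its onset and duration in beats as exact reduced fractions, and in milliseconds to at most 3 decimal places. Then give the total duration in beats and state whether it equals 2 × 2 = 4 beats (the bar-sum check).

1) 0.0ms=0b +1406.25ms=3/2b
2) 1406.25ms=3/2b +468.75ms=1/2b
3) 1875.0ms=2b +187.5ms=1/5b
4) 2062.5ms=11/5b +187.5ms=1/5b
5) 2250.0ms=12/5b +187.5ms=1/5b
6) 2437.5ms=13/5b +187.5ms=1/5b
7) 2625.0ms=14/5b +1125.0ms=6/5b
Σ=4b of 4 (64bpm 2/4) — PASS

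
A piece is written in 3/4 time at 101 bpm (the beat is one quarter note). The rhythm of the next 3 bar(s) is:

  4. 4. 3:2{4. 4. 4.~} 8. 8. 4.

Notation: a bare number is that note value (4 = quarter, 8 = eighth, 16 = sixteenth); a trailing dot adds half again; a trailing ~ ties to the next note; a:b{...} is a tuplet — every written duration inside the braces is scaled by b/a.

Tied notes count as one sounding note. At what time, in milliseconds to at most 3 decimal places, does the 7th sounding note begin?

1. 0.0ms @ 0 + 891.089ms (3/2)
2. 891.089ms @ 3/2 + 891.089ms (3/2)
3. 1782.178ms @ 3 + 594.059ms (1)
4. 2376.238ms @ 4 + 594.059ms (1)
5. 2970.297ms @ 5 + 1039.604ms (7/4)
6. 4009.901ms @ 27/4 + 445.545ms (3/4)
7. 4455.446ms @ 15/2 + 891.089ms (3/2)

note 7 onset = 15/2b = 4455.446ms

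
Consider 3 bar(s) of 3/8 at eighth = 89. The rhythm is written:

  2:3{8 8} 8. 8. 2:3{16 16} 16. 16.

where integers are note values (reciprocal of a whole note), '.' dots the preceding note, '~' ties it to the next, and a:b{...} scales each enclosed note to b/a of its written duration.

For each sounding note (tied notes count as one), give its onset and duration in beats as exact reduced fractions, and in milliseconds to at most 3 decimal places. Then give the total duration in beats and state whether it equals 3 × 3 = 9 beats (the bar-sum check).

1) 0.0ms=0b +1011.236ms=3/2b
2) 1011.236ms=3/2b +1011.236ms=3/2b
3) 2022.472ms=3b +1011.236ms=3/2b
4) 3033.708ms=9/2b +1011.236ms=3/2b
5) 4044.944ms=6b +505.618ms=3/4b
6) 4550.562ms=27/4b +505.618ms=3/4b
7) 5056.18ms=15/2b +505.618ms=3/4b
8) 5561.798ms=33/4b +505.618ms=3/4b
Σ=9b of 9 (89bpm 3/8) — PASS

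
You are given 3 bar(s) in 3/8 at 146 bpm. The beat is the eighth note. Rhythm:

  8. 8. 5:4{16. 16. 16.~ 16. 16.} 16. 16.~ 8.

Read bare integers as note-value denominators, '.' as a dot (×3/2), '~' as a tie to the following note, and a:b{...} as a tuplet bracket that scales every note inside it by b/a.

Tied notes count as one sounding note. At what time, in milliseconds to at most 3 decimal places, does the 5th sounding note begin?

1. 0.0ms @ 0 + 616.438ms (3/2)
2. 616.438ms @ 3/2 + 616.438ms (3/2)
3. 1232.877ms @ 3 + 246.575ms (3/5)
4. 1479.452ms @ 18/5 + 246.575ms (3/5)
5. 1726.027ms @ 21/5 + 493.151ms (6/5)
6. 2219.178ms @ 27/5 + 246.575ms (3/5)
7. 2465.753ms @ 6 + 308.219ms (3/4)
8. 2773.973ms @ 27/4 + 924.658ms (9/4)

note 5 onset = 21/5b = 1726.027ms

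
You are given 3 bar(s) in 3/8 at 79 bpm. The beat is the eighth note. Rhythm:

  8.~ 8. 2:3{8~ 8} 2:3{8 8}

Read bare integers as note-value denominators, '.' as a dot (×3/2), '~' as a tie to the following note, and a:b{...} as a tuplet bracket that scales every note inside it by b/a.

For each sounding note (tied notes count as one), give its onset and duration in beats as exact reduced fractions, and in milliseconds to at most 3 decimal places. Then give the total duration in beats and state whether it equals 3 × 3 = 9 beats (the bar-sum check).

1) 0.0ms=0b +2278.481ms=3b
2) 2278.481ms=3b +2278.481ms=3b
3) 4556.962ms=6b +1139.241ms=3/2b
4) 5696.203ms=15/2b +1139.241ms=3/2b
Σ=9b of 9 (79bpm 3/8) — PASS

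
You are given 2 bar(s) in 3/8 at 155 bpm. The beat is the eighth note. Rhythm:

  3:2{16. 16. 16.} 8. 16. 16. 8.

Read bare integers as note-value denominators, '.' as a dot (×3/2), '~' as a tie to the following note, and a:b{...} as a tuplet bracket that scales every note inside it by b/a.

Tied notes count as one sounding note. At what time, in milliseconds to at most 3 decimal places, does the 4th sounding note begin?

note 4 onset = 3/2b = 580.645ms

1. 0.0ms @ 0 + 193.548ms (1/2)
2. 193.548ms @ 1/2 + 193.548ms (1/2)
3. 387.097ms @ 1 + 193.548ms (1/2)
4. 580.645ms @ 3/2 + 580.645ms (3/2)
5. 1161.29ms @ 3 + 290.323ms (3/4)
6. 1451.613ms @ 15/4 + 290.323ms (3/4)
7. 1741.935ms @ 9/2 + 580.645ms (3/2)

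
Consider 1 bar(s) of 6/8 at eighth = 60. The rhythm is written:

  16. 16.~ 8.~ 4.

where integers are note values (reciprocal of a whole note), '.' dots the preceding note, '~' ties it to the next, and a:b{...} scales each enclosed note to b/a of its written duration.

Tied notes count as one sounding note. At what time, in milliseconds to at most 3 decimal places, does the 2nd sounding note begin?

note 2 onset = 3/4b = 750.0ms

1. 0.0ms @ 0 + 750.0ms (3/4)
2. 750.0ms @ 3/4 + 5250.0ms (21/4)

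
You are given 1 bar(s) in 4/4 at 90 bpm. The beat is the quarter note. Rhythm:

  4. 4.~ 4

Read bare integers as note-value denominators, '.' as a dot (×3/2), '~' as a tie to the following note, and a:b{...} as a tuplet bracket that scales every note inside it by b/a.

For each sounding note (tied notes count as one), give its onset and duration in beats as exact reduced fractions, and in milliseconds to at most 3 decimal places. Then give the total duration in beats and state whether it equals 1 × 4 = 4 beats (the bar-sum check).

1) 0.0ms=0b +1000.0ms=3/2b
2) 1000.0ms=3/2b +1666.667ms=5/2b
Σ=4b of 4 (90bpm 4/4) — PASS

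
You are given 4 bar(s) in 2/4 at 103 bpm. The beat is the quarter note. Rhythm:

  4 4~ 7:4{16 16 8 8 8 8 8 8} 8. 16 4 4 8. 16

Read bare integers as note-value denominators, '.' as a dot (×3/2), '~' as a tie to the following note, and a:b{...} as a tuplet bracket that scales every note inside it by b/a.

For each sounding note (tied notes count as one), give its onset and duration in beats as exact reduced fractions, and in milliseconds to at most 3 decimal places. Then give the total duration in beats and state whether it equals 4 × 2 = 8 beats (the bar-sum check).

1) 0.0ms=0b +582.524ms=1b
2) 582.524ms=1b +665.742ms=8/7b
3) 1248.266ms=15/7b +83.218ms=1/7b
4) 1331.484ms=16/7b +166.436ms=2/7b
5) 1497.92ms=18/7b +166.436ms=2/7b
6) 1664.355ms=20/7b +166.436ms=2/7b
7) 1830.791ms=22/7b +166.436ms=2/7b
8) 1997.226ms=24/7b +166.436ms=2/7b
9) 2163.662ms=26/7b +166.436ms=2/7b
10) 2330.097ms=4b +436.893ms=3/4b
11) 2766.99ms=19/4b +145.631ms=1/4b
12) 2912.621ms=5b +582.524ms=1b
13) 3495.146ms=6b +582.524ms=1b
14) 4077.67ms=7b +436.893ms=3/4b
15) 4514.563ms=31/4b +145.631ms=1/4b
Σ=8b of 8 (103bpm 2/4) — PASS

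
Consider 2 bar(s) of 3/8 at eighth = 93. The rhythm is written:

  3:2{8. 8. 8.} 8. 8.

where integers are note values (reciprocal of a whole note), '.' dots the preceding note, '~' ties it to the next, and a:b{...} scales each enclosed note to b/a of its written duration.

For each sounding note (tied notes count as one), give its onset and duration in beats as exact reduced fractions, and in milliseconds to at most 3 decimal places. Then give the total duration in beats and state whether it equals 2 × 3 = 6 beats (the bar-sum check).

1) 0.0ms=0b +645.161ms=1b
2) 645.161ms=1b +645.161ms=1b
3) 1290.323ms=2b +645.161ms=1b
4) 1935.484ms=3b +967.742ms=3/2b
5) 2903.226ms=9/2b +967.742ms=3/2b
Σ=6b of 6 (93bpm 3/8) — PASS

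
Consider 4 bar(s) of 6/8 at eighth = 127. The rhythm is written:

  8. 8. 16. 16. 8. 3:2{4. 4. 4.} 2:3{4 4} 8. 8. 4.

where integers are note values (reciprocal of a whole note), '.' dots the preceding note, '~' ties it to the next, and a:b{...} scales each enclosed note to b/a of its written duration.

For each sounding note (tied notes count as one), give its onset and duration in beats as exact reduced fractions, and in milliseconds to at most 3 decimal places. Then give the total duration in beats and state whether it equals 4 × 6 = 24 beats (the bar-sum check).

1) 0.0ms=0b +708.661ms=3/2b
2) 708.661ms=3/2b +708.661ms=3/2b
3) 1417.323ms=3b +354.331ms=3/4b
4) 1771.654ms=15/4b +354.331ms=3/4b
5) 2125.984ms=9/2b +708.661ms=3/2b
6) 2834.646ms=6b +944.882ms=2b
7) 3779.528ms=8b +944.882ms=2b
8) 4724.409ms=10b +944.882ms=2b
9) 5669.291ms=12b +1417.323ms=3b
10) 7086.614ms=15b +1417.323ms=3b
11) 8503.937ms=18b +708.661ms=3/2b
12) 9212.598ms=39/2b +708.661ms=3/2b
13) 9921.26ms=21b +1417.323ms=3b
Σ=24b of 24 (127bpm 6/8) — PASS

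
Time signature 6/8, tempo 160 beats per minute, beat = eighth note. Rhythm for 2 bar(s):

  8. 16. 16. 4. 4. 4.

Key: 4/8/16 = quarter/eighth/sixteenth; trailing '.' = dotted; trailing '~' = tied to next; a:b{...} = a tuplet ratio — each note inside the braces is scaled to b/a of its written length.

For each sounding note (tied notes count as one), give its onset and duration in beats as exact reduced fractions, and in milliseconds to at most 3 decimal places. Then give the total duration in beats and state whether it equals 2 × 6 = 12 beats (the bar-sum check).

1) 0.0ms=0b +562.5ms=3/2b
2) 562.5ms=3/2b +281.25ms=3/4b
3) 843.75ms=9/4b +281.25ms=3/4b
4) 1125.0ms=3b +1125.0ms=3b
5) 2250.0ms=6b +1125.0ms=3b
6) 3375.0ms=9b +1125.0ms=3b
Σ=12b of 12 (160bpm 6/8) — PASS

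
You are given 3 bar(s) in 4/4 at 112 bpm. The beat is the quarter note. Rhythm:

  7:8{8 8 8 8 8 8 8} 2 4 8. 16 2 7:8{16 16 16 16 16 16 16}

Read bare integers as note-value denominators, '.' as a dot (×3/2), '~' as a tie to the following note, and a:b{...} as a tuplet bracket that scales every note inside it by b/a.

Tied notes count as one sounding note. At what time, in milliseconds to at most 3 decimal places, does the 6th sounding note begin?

1. 0.0ms @ 0 + 306.122ms (4/7)
2. 306.122ms @ 4/7 + 306.122ms (4/7)
3. 612.245ms @ 8/7 + 306.122ms (4/7)
4. 918.367ms @ 12/7 + 306.122ms (4/7)
5. 1224.49ms @ 16/7 + 306.122ms (4/7)
6. 1530.612ms @ 20/7 + 306.122ms (4/7)
7. 1836.735ms @ 24/7 + 306.122ms (4/7)
8. 2142.857ms @ 4 + 1071.429ms (2)
9. 3214.286ms @ 6 + 535.714ms (1)
10. 3750.0ms @ 7 + 401.786ms (3/4)
11. 4151.786ms @ 31/4 + 133.929ms (1/4)
12. 4285.714ms @ 8 + 1071.429ms (2)
13. 5357.143ms @ 10 + 153.061ms (2/7)
14. 5510.204ms @ 72/7 + 153.061ms (2/7)
15. 5663.265ms @ 74/7 + 153.061ms (2/7)
16. 5816.327ms @ 76/7 + 153.061ms (2/7)
17. 5969.388ms @ 78/7 + 153.061ms (2/7)
18. 6122.449ms @ 80/7 + 153.061ms (2/7)
19. 6275.51ms @ 82/7 + 153.061ms (2/7)

note 6 onset = 20/7b = 1530.612ms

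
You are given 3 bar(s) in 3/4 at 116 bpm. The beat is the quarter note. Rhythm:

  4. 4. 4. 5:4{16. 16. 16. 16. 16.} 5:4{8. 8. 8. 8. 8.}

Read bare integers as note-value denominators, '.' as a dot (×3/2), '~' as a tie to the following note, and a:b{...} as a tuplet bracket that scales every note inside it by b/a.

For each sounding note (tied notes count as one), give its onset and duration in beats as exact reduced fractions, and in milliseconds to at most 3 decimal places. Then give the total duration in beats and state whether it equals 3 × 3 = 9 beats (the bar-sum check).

1) 0.0ms=0b +775.862ms=3/2b
2) 775.862ms=3/2b +775.862ms=3/2b
3) 1551.724ms=3b +775.862ms=3/2b
4) 2327.586ms=9/2b +155.172ms=3/10b
5) 2482.759ms=24/5b +155.172ms=3/10b
6) 2637.931ms=51/10b +155.172ms=3/10b
7) 2793.103ms=27/5b +155.172ms=3/10b
8) 2948.276ms=57/10b +155.172ms=3/10b
9) 3103.448ms=6b +310.345ms=3/5b
10) 3413.793ms=33/5b +310.345ms=3/5b
11) 3724.138ms=36/5b +310.345ms=3/5b
12) 4034.483ms=39/5b +310.345ms=3/5b
13) 4344.828ms=42/5b +310.345ms=3/5b
Σ=9b of 9 (116bpm 3/4) — PASS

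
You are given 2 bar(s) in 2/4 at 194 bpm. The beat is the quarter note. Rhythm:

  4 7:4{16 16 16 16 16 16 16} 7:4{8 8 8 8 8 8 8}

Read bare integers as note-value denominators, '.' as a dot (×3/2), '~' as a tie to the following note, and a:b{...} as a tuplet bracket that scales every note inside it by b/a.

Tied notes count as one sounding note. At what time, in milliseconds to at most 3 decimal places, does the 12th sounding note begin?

1. 0.0ms @ 0 + 309.278ms (1)
2. 309.278ms @ 1 + 44.183ms (1/7)
3. 353.461ms @ 8/7 + 44.183ms (1/7)
4. 397.644ms @ 9/7 + 44.183ms (1/7)
5. 441.826ms @ 10/7 + 44.183ms (1/7)
6. 486.009ms @ 11/7 + 44.183ms (1/7)
7. 530.191ms @ 12/7 + 44.183ms (1/7)
8. 574.374ms @ 13/7 + 44.183ms (1/7)
9. 618.557ms @ 2 + 88.365ms (2/7)
10. 706.922ms @ 16/7 + 88.365ms (2/7)
11. 795.287ms @ 18/7 + 88.365ms (2/7)
12. 883.652ms @ 20/7 + 88.365ms (2/7)
13. 972.018ms @ 22/7 + 88.365ms (2/7)
14. 1060.383ms @ 24/7 + 88.365ms (2/7)
15. 1148.748ms @ 26/7 + 88.365ms (2/7)

note 12 onset = 20/7b = 883.652ms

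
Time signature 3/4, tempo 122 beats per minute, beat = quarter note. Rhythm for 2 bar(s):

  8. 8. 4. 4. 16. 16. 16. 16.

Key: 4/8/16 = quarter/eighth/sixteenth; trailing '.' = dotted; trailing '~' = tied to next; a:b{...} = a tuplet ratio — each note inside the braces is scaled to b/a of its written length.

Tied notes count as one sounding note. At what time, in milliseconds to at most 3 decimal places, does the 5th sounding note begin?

1. 0.0ms @ 0 + 368.852ms (3/4)
2. 368.852ms @ 3/4 + 368.852ms (3/4)
3. 737.705ms @ 3/2 + 737.705ms (3/2)
4. 1475.41ms @ 3 + 737.705ms (3/2)
5. 2213.115ms @ 9/2 + 184.426ms (3/8)
6. 2397.541ms @ 39/8 + 184.426ms (3/8)
7. 2581.967ms @ 21/4 + 184.426ms (3/8)
8. 2766.393ms @ 45/8 + 184.426ms (3/8)

note 5 onset = 9/2b = 2213.115ms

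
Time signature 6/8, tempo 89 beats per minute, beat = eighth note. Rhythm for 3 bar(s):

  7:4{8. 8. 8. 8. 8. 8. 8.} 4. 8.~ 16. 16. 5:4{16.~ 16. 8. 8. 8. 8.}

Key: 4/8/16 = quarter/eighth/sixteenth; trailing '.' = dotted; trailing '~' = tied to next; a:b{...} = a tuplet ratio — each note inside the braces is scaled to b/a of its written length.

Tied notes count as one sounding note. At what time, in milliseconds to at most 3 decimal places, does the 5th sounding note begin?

1. 0.0ms @ 0 + 577.849ms (6/7)
2. 577.849ms @ 6/7 + 577.849ms (6/7)
3. 1155.698ms @ 12/7 + 577.849ms (6/7)
4. 1733.547ms @ 18/7 + 577.849ms (6/7)
5. 2311.396ms @ 24/7 + 577.849ms (6/7)
6. 2889.246ms @ 30/7 + 577.849ms (6/7)
7. 3467.095ms @ 36/7 + 577.849ms (6/7)
8. 4044.944ms @ 6 + 2022.472ms (3)
9. 6067.416ms @ 9 + 1516.854ms (9/4)
10. 7584.27ms @ 45/4 + 505.618ms (3/4)
11. 8089.888ms @ 12 + 808.989ms (6/5)
12. 8898.876ms @ 66/5 + 808.989ms (6/5)
13. 9707.865ms @ 72/5 + 808.989ms (6/5)
14. 10516.854ms @ 78/5 + 808.989ms (6/5)
15. 11325.843ms @ 84/5 + 808.989ms (6/5)

note 5 onset = 24/7b = 2311.396ms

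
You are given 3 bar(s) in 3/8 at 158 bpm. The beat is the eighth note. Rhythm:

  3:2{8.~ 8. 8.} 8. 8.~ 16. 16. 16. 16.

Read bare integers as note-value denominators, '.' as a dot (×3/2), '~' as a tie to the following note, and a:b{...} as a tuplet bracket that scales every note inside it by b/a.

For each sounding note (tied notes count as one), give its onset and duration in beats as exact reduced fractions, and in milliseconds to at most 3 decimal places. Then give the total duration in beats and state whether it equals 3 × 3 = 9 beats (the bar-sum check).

1) 0.0ms=0b +759.494ms=2b
2) 759.494ms=2b +379.747ms=1b
3) 1139.241ms=3b +569.62ms=3/2b
4) 1708.861ms=9/2b +854.43ms=9/4b
5) 2563.291ms=27/4b +284.81ms=3/4b
6) 2848.101ms=15/2b +284.81ms=3/4b
7) 3132.911ms=33/4b +284.81ms=3/4b
Σ=9b of 9 (158bpm 3/8) — PASS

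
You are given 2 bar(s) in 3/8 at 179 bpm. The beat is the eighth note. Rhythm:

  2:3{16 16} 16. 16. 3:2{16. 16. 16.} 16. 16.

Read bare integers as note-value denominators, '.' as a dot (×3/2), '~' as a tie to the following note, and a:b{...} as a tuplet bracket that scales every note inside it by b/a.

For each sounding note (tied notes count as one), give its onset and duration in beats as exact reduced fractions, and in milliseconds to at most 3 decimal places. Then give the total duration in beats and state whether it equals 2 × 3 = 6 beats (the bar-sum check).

1) 0.0ms=0b +251.397ms=3/4b
2) 251.397ms=3/4b +251.397ms=3/4b
3) 502.793ms=3/2b +251.397ms=3/4b
4) 754.19ms=9/4b +251.397ms=3/4b
5) 1005.587ms=3b +167.598ms=1/2b
6) 1173.184ms=7/2b +167.598ms=1/2b
7) 1340.782ms=4b +167.598ms=1/2b
8) 1508.38ms=9/2b +251.397ms=3/4b
9) 1759.777ms=21/4b +251.397ms=3/4b
Σ=6b of 6 (179bpm 3/8) — PASS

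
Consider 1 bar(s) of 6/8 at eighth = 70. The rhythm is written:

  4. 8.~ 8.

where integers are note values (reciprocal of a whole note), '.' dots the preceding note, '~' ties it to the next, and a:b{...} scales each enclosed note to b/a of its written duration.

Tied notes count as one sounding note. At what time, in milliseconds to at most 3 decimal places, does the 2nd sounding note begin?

1. 0.0ms @ 0 + 2571.429ms (3)
2. 2571.429ms @ 3 + 2571.429ms (3)

note 2 onset = 3b = 2571.429ms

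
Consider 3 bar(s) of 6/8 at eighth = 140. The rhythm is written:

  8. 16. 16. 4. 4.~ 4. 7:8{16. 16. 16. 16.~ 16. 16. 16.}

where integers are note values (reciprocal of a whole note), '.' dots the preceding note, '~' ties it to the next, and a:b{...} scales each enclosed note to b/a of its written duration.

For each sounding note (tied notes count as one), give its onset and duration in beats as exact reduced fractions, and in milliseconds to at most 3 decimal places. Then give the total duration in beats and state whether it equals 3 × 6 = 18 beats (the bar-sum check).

1) 0.0ms=0b +642.857ms=3/2b
2) 642.857ms=3/2b +321.429ms=3/4b
3) 964.286ms=9/4b +321.429ms=3/4b
4) 1285.714ms=3b +1285.714ms=3b
5) 2571.429ms=6b +2571.429ms=6b
6) 5142.857ms=12b +367.347ms=6/7b
7) 5510.204ms=90/7b +367.347ms=6/7b
8) 5877.551ms=96/7b +367.347ms=6/7b
9) 6244.898ms=102/7b +734.694ms=12/7b
10) 6979.592ms=114/7b +367.347ms=6/7b
11) 7346.939ms=120/7b +367.347ms=6/7b
Σ=18b of 18 (140bpm 6/8) — PASS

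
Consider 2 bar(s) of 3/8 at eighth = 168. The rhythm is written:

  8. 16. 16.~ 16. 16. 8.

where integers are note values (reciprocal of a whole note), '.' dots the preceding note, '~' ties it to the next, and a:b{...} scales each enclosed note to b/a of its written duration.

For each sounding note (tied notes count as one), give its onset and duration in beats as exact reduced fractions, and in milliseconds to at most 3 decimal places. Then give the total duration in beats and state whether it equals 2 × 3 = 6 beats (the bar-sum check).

1) 0.0ms=0b +535.714ms=3/2b
2) 535.714ms=3/2b +267.857ms=3/4b
3) 803.571ms=9/4b +535.714ms=3/2b
4) 1339.286ms=15/4b +267.857ms=3/4b
5) 1607.143ms=9/2b +535.714ms=3/2b
Σ=6b of 6 (168bpm 3/8) — PASS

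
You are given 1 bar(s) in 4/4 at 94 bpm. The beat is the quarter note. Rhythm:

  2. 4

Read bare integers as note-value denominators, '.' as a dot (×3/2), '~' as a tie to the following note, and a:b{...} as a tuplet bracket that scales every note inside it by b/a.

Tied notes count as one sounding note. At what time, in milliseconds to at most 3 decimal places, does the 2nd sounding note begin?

1. 0.0ms @ 0 + 1914.894ms (3)
2. 1914.894ms @ 3 + 638.298ms (1)

note 2 onset = 3b = 1914.894ms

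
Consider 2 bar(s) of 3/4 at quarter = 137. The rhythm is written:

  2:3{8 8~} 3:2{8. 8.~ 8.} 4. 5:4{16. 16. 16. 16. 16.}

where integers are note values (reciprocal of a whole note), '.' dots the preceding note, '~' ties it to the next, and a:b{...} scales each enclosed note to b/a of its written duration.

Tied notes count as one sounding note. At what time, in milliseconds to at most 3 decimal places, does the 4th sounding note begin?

note 4 onset = 3b = 1313.869ms

1. 0.0ms @ 0 + 328.467ms (3/4)
2. 328.467ms @ 3/4 + 547.445ms (5/4)
3. 875.912ms @ 2 + 437.956ms (1)
4. 1313.869ms @ 3 + 656.934ms (3/2)
5. 1970.803ms @ 9/2 + 131.387ms (3/10)
6. 2102.19ms @ 24/5 + 131.387ms (3/10)
7. 2233.577ms @ 51/10 + 131.387ms (3/10)
8. 2364.964ms @ 27/5 + 131.387ms (3/10)
9. 2496.35ms @ 57/10 + 131.387ms (3/10)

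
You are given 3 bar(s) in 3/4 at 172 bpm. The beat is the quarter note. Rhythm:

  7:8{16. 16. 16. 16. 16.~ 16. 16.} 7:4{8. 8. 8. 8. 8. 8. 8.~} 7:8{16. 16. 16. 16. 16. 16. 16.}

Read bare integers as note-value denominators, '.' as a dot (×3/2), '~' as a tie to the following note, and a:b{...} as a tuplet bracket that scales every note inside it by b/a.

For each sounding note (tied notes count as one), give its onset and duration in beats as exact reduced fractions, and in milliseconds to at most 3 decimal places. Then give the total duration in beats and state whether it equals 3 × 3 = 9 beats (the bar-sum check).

1) 0.0ms=0b +149.502ms=3/7b
2) 149.502ms=3/7b +149.502ms=3/7b
3) 299.003ms=6/7b +149.502ms=3/7b
4) 448.505ms=9/7b +149.502ms=3/7b
5) 598.007ms=12/7b +299.003ms=6/7b
6) 897.01ms=18/7b +149.502ms=3/7b
7) 1046.512ms=3b +149.502ms=3/7b
8) 1196.013ms=24/7b +149.502ms=3/7b
9) 1345.515ms=27/7b +149.502ms=3/7b
10) 1495.017ms=30/7b +149.502ms=3/7b
11) 1644.518ms=33/7b +149.502ms=3/7b
12) 1794.02ms=36/7b +149.502ms=3/7b
13) 1943.522ms=39/7b +299.003ms=6/7b
14) 2242.525ms=45/7b +149.502ms=3/7b
15) 2392.027ms=48/7b +149.502ms=3/7b
16) 2541.528ms=51/7b +149.502ms=3/7b
17) 2691.03ms=54/7b +149.502ms=3/7b
18) 2840.532ms=57/7b +149.502ms=3/7b
19) 2990.033ms=60/7b +149.502ms=3/7b
Σ=9b of 9 (172bpm 3/4) — PASS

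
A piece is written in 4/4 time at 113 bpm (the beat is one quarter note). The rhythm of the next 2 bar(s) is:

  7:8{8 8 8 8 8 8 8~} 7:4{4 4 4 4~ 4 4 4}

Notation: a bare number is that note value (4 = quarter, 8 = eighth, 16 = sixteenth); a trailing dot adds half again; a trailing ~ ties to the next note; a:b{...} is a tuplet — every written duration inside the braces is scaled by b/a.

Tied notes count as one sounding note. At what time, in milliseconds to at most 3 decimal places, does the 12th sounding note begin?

1. 0.0ms @ 0 + 303.413ms (4/7)
2. 303.413ms @ 4/7 + 303.413ms (4/7)
3. 606.827ms @ 8/7 + 303.413ms (4/7)
4. 910.24ms @ 12/7 + 303.413ms (4/7)
5. 1213.654ms @ 16/7 + 303.413ms (4/7)
6. 1517.067ms @ 20/7 + 303.413ms (4/7)
7. 1820.48ms @ 24/7 + 606.827ms (8/7)
8. 2427.307ms @ 32/7 + 303.413ms (4/7)
9. 2730.721ms @ 36/7 + 303.413ms (4/7)
10. 3034.134ms @ 40/7 + 606.827ms (8/7)
11. 3640.961ms @ 48/7 + 303.413ms (4/7)
12. 3944.374ms @ 52/7 + 303.413ms (4/7)

note 12 onset = 52/7b = 3944.374ms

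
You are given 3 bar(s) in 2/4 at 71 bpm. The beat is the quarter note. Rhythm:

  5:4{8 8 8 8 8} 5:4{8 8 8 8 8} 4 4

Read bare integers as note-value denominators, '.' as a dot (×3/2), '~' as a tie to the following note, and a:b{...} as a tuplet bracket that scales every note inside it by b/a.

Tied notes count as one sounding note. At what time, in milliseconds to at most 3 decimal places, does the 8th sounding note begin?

note 8 onset = 14/5b = 2366.197ms

1. 0.0ms @ 0 + 338.028ms (2/5)
2. 338.028ms @ 2/5 + 338.028ms (2/5)
3. 676.056ms @ 4/5 + 338.028ms (2/5)
4. 1014.085ms @ 6/5 + 338.028ms (2/5)
5. 1352.113ms @ 8/5 + 338.028ms (2/5)
6. 1690.141ms @ 2 + 338.028ms (2/5)
7. 2028.169ms @ 12/5 + 338.028ms (2/5)
8. 2366.197ms @ 14/5 + 338.028ms (2/5)
9. 2704.225ms @ 16/5 + 338.028ms (2/5)
10. 3042.254ms @ 18/5 + 338.028ms (2/5)
11. 3380.282ms @ 4 + 845.07ms (1)
12. 4225.352ms @ 5 + 845.07ms (1)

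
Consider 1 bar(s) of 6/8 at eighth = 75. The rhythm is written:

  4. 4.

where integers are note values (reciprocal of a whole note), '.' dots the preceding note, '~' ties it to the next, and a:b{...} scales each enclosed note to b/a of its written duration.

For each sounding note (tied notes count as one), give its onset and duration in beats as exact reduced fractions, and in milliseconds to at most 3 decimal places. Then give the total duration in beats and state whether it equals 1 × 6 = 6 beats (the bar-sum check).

1) 0.0ms=0b +2400.0ms=3b
2) 2400.0ms=3b +2400.0ms=3b
Σ=6b of 6 (75bpm 6/8) — PASS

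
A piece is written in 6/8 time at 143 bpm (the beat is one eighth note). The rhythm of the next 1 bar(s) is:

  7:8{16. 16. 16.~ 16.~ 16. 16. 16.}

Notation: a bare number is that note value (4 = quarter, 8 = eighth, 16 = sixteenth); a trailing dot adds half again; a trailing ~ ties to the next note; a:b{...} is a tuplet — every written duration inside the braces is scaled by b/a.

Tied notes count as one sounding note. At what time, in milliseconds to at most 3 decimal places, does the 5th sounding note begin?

note 5 onset = 36/7b = 2157.842ms

1. 0.0ms @ 0 + 359.64ms (6/7)
2. 359.64ms @ 6/7 + 359.64ms (6/7)
3. 719.281ms @ 12/7 + 1078.921ms (18/7)
4. 1798.202ms @ 30/7 + 359.64ms (6/7)
5. 2157.842ms @ 36/7 + 359.64ms (6/7)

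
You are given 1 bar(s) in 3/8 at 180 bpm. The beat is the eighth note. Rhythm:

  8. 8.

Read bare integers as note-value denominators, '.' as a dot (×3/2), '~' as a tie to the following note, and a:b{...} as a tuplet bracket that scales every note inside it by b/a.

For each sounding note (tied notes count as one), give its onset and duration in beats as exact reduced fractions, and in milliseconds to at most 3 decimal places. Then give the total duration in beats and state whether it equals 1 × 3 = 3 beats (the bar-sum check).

1) 0.0ms=0b +500.0ms=3/2b
2) 500.0ms=3/2b +500.0ms=3/2b
Σ=3b of 3 (180bpm 3/8) — PASS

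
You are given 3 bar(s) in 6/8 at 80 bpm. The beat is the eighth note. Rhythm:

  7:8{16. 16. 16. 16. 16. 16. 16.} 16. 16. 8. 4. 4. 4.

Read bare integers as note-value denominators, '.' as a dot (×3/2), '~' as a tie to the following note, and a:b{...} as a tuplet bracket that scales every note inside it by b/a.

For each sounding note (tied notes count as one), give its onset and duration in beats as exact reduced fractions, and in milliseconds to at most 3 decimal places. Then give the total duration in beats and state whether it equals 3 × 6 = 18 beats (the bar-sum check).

1) 0.0ms=0b +642.857ms=6/7b
2) 642.857ms=6/7b +642.857ms=6/7b
3) 1285.714ms=12/7b +642.857ms=6/7b
4) 1928.571ms=18/7b +642.857ms=6/7b
5) 2571.429ms=24/7b +642.857ms=6/7b
6) 3214.286ms=30/7b +642.857ms=6/7b
7) 3857.143ms=36/7b +642.857ms=6/7b
8) 4500.0ms=6b +562.5ms=3/4b
9) 5062.5ms=27/4b +562.5ms=3/4b
10) 5625.0ms=15/2b +1125.0ms=3/2b
11) 6750.0ms=9b +2250.0ms=3b
12) 9000.0ms=12b +2250.0ms=3b
13) 11250.0ms=15b +2250.0ms=3b
Σ=18b of 18 (80bpm 6/8) — PASS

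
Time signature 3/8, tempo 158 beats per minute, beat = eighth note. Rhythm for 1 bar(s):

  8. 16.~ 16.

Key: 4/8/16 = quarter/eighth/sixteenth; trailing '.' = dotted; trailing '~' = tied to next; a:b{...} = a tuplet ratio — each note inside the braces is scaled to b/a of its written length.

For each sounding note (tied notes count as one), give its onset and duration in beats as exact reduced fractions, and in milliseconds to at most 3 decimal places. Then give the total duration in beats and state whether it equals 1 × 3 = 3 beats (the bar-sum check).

1) 0.0ms=0b +569.62ms=3/2b
2) 569.62ms=3/2b +569.62ms=3/2b
Σ=3b of 3 (158bpm 3/8) — PASS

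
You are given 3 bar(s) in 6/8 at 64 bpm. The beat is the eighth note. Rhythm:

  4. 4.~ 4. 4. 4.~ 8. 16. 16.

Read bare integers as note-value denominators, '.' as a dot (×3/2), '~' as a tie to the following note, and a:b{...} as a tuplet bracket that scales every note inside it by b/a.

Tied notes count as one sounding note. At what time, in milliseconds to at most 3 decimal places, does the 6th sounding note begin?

note 6 onset = 69/4b = 16171.875ms

1. 0.0ms @ 0 + 2812.5ms (3)
2. 2812.5ms @ 3 + 5625.0ms (6)
3. 8437.5ms @ 9 + 2812.5ms (3)
4. 11250.0ms @ 12 + 4218.75ms (9/2)
5. 15468.75ms @ 33/2 + 703.125ms (3/4)
6. 16171.875ms @ 69/4 + 703.125ms (3/4)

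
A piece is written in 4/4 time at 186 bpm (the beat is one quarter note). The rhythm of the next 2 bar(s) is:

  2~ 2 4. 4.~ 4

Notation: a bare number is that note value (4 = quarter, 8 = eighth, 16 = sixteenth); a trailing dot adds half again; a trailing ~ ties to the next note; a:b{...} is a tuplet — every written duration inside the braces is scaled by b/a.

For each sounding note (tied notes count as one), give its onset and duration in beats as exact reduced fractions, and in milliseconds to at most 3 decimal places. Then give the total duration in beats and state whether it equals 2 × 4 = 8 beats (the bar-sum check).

1) 0.0ms=0b +1290.323ms=4b
2) 1290.323ms=4b +483.871ms=3/2b
3) 1774.194ms=11/2b +806.452ms=5/2b
Σ=8b of 8 (186bpm 4/4) — PASS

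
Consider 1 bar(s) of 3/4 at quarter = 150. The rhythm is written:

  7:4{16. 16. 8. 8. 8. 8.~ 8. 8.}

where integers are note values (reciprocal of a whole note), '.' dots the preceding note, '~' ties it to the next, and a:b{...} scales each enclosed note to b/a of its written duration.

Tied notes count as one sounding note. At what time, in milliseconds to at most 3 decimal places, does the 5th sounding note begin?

1. 0.0ms @ 0 + 85.714ms (3/14)
2. 85.714ms @ 3/14 + 85.714ms (3/14)
3. 171.429ms @ 3/7 + 171.429ms (3/7)
4. 342.857ms @ 6/7 + 171.429ms (3/7)
5. 514.286ms @ 9/7 + 171.429ms (3/7)
6. 685.714ms @ 12/7 + 342.857ms (6/7)
7. 1028.571ms @ 18/7 + 171.429ms (3/7)

note 5 onset = 9/7b = 514.286ms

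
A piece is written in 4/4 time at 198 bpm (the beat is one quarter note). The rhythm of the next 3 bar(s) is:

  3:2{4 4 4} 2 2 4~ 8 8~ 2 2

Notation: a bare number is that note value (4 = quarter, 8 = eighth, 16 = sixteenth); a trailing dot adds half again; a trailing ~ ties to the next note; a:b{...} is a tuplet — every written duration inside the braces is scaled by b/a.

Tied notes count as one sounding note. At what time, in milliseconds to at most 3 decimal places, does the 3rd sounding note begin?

note 3 onset = 4/3b = 404.04ms

1. 0.0ms @ 0 + 202.02ms (2/3)
2. 202.02ms @ 2/3 + 202.02ms (2/3)
3. 404.04ms @ 4/3 + 202.02ms (2/3)
4. 606.061ms @ 2 + 606.061ms (2)
5. 1212.121ms @ 4 + 606.061ms (2)
6. 1818.182ms @ 6 + 454.545ms (3/2)
7. 2272.727ms @ 15/2 + 757.576ms (5/2)
8. 3030.303ms @ 10 + 606.061ms (2)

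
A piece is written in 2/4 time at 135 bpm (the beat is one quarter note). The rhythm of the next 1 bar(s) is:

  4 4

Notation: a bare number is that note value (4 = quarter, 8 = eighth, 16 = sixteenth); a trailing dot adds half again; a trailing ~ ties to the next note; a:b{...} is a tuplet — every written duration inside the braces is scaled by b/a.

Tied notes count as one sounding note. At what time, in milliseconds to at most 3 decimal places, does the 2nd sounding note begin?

1. 0.0ms @ 0 + 444.444ms (1)
2. 444.444ms @ 1 + 444.444ms (1)

note 2 onset = 1b = 444.444ms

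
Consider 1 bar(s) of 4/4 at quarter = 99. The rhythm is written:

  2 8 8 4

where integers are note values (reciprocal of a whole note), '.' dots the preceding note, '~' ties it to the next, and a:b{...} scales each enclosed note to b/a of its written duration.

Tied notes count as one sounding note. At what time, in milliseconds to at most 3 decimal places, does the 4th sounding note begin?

1. 0.0ms @ 0 + 1212.121ms (2)
2. 1212.121ms @ 2 + 303.03ms (1/2)
3. 1515.152ms @ 5/2 + 303.03ms (1/2)
4. 1818.182ms @ 3 + 606.061ms (1)

note 4 onset = 3b = 1818.182ms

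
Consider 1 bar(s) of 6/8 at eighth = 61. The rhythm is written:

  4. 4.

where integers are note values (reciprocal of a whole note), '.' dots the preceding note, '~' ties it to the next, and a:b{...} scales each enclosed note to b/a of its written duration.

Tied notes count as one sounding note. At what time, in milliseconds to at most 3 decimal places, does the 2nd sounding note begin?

note 2 onset = 3b = 2950.82ms

1. 0.0ms @ 0 + 2950.82ms (3)
2. 2950.82ms @ 3 + 2950.82ms (3)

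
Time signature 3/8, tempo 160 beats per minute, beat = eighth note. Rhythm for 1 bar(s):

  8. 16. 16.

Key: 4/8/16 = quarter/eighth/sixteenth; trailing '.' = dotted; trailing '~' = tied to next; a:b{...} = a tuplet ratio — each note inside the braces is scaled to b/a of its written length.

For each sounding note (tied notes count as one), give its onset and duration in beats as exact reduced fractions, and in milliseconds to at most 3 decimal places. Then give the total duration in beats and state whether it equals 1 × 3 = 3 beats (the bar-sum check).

1) 0.0ms=0b +562.5ms=3/2b
2) 562.5ms=3/2b +281.25ms=3/4b
3) 843.75ms=9/4b +281.25ms=3/4b
Σ=3b of 3 (160bpm 3/8) — PASS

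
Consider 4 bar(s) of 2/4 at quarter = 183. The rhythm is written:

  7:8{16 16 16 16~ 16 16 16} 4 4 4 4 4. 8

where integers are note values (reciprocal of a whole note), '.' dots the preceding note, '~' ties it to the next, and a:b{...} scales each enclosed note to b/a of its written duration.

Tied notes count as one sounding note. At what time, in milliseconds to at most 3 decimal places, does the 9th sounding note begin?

1. 0.0ms @ 0 + 93.677ms (2/7)
2. 93.677ms @ 2/7 + 93.677ms (2/7)
3. 187.354ms @ 4/7 + 93.677ms (2/7)
4. 281.03ms @ 6/7 + 187.354ms (4/7)
5. 468.384ms @ 10/7 + 93.677ms (2/7)
6. 562.061ms @ 12/7 + 93.677ms (2/7)
7. 655.738ms @ 2 + 327.869ms (1)
8. 983.607ms @ 3 + 327.869ms (1)
9. 1311.475ms @ 4 + 327.869ms (1)
10. 1639.344ms @ 5 + 327.869ms (1)
11. 1967.213ms @ 6 + 491.803ms (3/2)
12. 2459.016ms @ 15/2 + 163.934ms (1/2)

note 9 onset = 4b = 1311.475ms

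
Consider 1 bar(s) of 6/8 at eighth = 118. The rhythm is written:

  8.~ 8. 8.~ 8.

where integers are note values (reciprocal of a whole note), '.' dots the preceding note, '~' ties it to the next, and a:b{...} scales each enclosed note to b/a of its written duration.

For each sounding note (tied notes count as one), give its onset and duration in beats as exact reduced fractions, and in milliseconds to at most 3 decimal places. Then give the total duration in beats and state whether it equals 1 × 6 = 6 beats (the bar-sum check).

1) 0.0ms=0b +1525.424ms=3b
2) 1525.424ms=3b +1525.424ms=3b
Σ=6b of 6 (118bpm 6/8) — PASS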